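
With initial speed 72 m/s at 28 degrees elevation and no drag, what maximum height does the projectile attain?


H = (v0*sin(theta))^2 / (2g) = (72*sin(28°))^2 / (2*9.81) = 58.24 m

58.24 m


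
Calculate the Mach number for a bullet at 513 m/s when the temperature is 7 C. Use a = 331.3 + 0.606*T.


a = 331.3 + 0.606*(7) = 335.542 m/s
M = v/a = 513/335.542 = 1.529

1.529


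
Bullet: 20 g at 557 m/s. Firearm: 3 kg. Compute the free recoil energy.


v_r = m_p*v_p/m_gun = 0.02*557/3 = 3.71333 m/s, E_r = 0.5*m_gun*v_r^2 = 0.5*3*3.71333^2 = 20.68 J

20.68 J


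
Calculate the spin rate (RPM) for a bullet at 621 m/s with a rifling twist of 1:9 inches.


twist_m = 9*0.0254 = 0.2286 m
spin = v/twist = 621/0.2286 = 2716.535 rev/s
RPM = spin*60 = 2716.535*60 ≈ 162992 RPM

162992 RPM


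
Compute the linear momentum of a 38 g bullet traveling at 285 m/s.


p = m*v = 0.038*285 = 10.83 kg·m/s

10.83 kg·m/s


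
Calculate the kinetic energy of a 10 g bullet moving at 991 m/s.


E = 0.5*m*v^2 = 0.5*0.01*991^2 = 4910 J

4910 J


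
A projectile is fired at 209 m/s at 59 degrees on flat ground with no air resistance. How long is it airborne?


T = 2*v0*sin(theta)/g = 2*209*sin(59°)/9.81 = 36.52 s

36.52 s


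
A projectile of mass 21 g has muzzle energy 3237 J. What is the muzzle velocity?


v = sqrt(2*E/m) = sqrt(2*3237/0.021) = 555.2 m/s

555.2 m/s


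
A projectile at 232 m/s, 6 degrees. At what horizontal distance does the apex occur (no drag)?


R = v0^2*sin(2*theta)/g = 232^2*sin(2*6°)/9.81 = 1140.74 m
apex_dist = R/2 = 1140.74/2 = 570.4 m

570.4 m


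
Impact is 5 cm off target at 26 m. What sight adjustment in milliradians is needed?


1 mrad subtends 1 cm per 10 m of range, so adj = error_cm / (dist_m / 10) = 5 / (26/10) = 1.923 mrad

1.923 mrad


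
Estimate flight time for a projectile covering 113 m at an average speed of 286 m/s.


t = d/v = 113/286 = 0.3951 s

0.3951 s


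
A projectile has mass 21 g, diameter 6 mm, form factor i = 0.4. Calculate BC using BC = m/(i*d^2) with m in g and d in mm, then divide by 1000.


BC = m/(i*d^2*1000) = 21/(0.4 * 6^2 * 1000) = 0.001458

0.001458


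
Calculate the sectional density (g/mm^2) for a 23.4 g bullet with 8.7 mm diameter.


SD = m/d^2 = 23.4/8.7^2 = 0.3092 g/mm^2

0.3092 g/mm^2


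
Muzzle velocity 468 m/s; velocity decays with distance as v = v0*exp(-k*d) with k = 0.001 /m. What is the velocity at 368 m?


v = v0*exp(-k*d) = 468*exp(-0.001*368) = 323.9 m/s

323.9 m/s


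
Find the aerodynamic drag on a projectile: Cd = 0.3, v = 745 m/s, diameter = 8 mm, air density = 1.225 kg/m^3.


A = pi*(d/2)^2 = pi*(8/2000)^2 = 5.02655e-05 m^2
Fd = 0.5*Cd*rho*A*v^2 = 0.5*0.3*1.225*5.02655e-05*745^2 = 5.126 N

5.126 N


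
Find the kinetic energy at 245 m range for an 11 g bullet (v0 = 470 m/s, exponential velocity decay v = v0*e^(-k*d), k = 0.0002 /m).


v = v0*exp(-k*d) = 470*exp(-0.0002*245) = 447.525 m/s
E = 0.5*m*v^2 = 0.5*0.011*447.525^2 = 1102 J

1102 J


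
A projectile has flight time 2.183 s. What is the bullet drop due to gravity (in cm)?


drop = 0.5*g*t^2 = 0.5*9.81*2.183^2 = 23.3747 m ≈ 2337 cm

2337 cm


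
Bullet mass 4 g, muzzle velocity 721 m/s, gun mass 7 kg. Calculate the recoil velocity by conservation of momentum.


v_recoil = m_p * v_p / m_gun = 0.004 * 721 / 7 = 0.412 m/s

0.412 m/s


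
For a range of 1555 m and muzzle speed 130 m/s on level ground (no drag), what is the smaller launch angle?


sin(2*theta) = R*g/v0^2 = 1555*9.81/130^2 = 0.902636, theta = arcsin(0.902636)/2 = 32.25°

32.25 degrees


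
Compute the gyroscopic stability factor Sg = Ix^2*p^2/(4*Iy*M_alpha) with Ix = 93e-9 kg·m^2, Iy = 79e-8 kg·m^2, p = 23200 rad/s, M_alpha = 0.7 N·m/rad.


Sg = Ix^2 * p^2 / (4 * Iy * M_alpha) = (93e-9)^2 * 23200^2 / (4 * 79e-8 * 0.7) = 2.105

2.105


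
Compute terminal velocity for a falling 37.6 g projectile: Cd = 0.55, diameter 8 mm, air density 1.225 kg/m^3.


A = pi*(d/2)^2 = pi*(8/2000)^2 = 5.02655e-05 m^2
vt = sqrt(2mg/(Cd*rho*A)) = sqrt(2*0.0376*9.81/(0.55 * 1.225 * 5.02655e-05)) = 147.6 m/s

147.6 m/s


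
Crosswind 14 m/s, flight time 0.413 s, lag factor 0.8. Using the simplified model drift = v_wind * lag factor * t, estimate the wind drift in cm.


drift = v_wind * lag * t = 14 * 0.8 * 0.413 = 4.6256 m ≈ 462.6 cm

462.6 cm


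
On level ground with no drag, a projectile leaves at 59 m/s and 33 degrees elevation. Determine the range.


R = v0^2 * sin(2*theta) / g = 59^2 * sin(2*33°) / 9.81 = 324.2 m

324.2 m


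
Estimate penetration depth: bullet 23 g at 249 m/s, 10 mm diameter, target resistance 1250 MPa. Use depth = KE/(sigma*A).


A = pi*(d/2)^2 = pi*(10/2)^2 = 78.5398 mm^2
E = 0.5*m*v^2 = 0.5*0.023*249^2 = 713.011 J
depth = E/(sigma*A) = 713.011 J / (1250 MPa * 78.5398 mm^2) = 713.011/(1250 * 78.5398) m = 0.00726268 m ≈ 7.263 mm

7.263 mm


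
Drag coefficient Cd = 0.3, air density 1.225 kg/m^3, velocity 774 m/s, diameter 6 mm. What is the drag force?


A = pi*(d/2)^2 = pi*(6/2000)^2 = 2.82743e-05 m^2
Fd = 0.5*Cd*rho*A*v^2 = 0.5*0.3*1.225*2.82743e-05*774^2 = 3.112 N

3.112 N


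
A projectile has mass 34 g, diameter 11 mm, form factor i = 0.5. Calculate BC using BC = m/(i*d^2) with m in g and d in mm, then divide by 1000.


BC = m/(i*d^2*1000) = 34/(0.5 * 11^2 * 1000) = 0.000562

0.000562


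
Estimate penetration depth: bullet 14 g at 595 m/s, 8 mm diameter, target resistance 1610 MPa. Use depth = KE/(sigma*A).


A = pi*(d/2)^2 = pi*(8/2)^2 = 50.2655 mm^2
E = 0.5*m*v^2 = 0.5*0.014*595^2 = 2478.18 J
depth = E/(sigma*A) = 2478.18 J / (1610 MPa * 50.2655 mm^2) = 2478.18/(1610 * 50.2655) m = 0.0306222 m ≈ 30.62 mm

30.62 mm


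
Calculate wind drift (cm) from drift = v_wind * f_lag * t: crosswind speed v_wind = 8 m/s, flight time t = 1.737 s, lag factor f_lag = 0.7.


drift = v_wind * lag * t = 8 * 0.7 * 1.737 = 9.7272 m ≈ 972.7 cm

972.7 cm


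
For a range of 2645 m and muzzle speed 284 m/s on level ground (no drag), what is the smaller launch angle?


sin(2*theta) = R*g/v0^2 = 2645*9.81/284^2 = 0.321705, theta = arcsin(0.321705)/2 = 9.383°

9.383 degrees


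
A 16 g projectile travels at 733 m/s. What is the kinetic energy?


E = 0.5*m*v^2 = 0.5*0.016*733^2 = 4298 J

4298 J


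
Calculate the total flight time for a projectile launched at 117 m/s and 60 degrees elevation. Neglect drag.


T = 2*v0*sin(theta)/g = 2*117*sin(60°)/9.81 = 20.66 s

20.66 s


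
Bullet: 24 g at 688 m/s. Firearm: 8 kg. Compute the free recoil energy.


v_r = m_p*v_p/m_gun = 0.024*688/8 = 2.064 m/s, E_r = 0.5*m_gun*v_r^2 = 0.5*8*2.064^2 = 17.04 J

17.04 J


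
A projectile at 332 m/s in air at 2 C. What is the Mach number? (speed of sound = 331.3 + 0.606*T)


a = 331.3 + 0.606*(2) = 332.512 m/s
M = v/a = 332/332.512 = 0.9985

0.9985


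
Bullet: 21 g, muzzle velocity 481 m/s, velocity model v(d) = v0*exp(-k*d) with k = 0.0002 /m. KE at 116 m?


v = v0*exp(-k*d) = 481*exp(-0.0002*116) = 469.969 m/s
E = 0.5*m*v^2 = 0.5*0.021*469.969^2 = 2319 J

2319 J


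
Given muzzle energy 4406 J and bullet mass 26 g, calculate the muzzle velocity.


v = sqrt(2*E/m) = sqrt(2*4406/0.026) = 582.2 m/s

582.2 m/s


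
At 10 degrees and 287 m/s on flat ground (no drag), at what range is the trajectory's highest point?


R = v0^2*sin(2*theta)/g = 287^2*sin(2*10°)/9.81 = 2871.75 m
apex_dist = R/2 = 2871.75/2 = 1436 m

1436 m


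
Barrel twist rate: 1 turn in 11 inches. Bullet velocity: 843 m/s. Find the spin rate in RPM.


twist_m = 11*0.0254 = 0.2794 m
spin = v/twist = 843/0.2794 = 3017.18 rev/s
RPM = spin*60 = 3017.18*60 ≈ 181031 RPM

181031 RPM


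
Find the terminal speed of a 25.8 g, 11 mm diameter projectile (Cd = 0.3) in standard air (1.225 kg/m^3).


A = pi*(d/2)^2 = pi*(11/2000)^2 = 9.50332e-05 m^2
vt = sqrt(2mg/(Cd*rho*A)) = sqrt(2*0.0258*9.81/(0.3 * 1.225 * 9.50332e-05)) = 120.4 m/s

120.4 m/s


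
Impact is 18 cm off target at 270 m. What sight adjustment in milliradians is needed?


1 mrad subtends 1 cm per 10 m of range, so adj = error_cm / (dist_m / 10) = 18 / (270/10) = 0.6667 mrad

0.6667 mrad


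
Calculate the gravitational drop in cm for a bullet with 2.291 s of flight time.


drop = 0.5*g*t^2 = 0.5*9.81*2.291^2 = 25.7448 m ≈ 2574 cm

2574 cm


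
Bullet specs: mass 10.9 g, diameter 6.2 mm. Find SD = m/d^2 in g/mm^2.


SD = m/d^2 = 10.9/6.2^2 = 0.2836 g/mm^2

0.2836 g/mm^2


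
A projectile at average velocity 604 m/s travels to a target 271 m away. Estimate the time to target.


t = d/v = 271/604 = 0.4487 s

0.4487 s


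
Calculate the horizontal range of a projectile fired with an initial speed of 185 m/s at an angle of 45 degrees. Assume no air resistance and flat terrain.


R = v0^2 * sin(2*theta) / g = 185^2 * sin(2*45°) / 9.81 = 3489 m

3489 m


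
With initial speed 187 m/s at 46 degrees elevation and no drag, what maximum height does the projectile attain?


H = (v0*sin(theta))^2 / (2g) = (187*sin(46°))^2 / (2*9.81) = 922.3 m

922.3 m


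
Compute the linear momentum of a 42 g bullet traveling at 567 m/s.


p = m*v = 0.042*567 = 23.81 kg·m/s

23.81 kg·m/s


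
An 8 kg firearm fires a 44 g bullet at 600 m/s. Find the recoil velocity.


v_recoil = m_p * v_p / m_gun = 0.044 * 600 / 8 = 3.3 m/s

3.3 m/s


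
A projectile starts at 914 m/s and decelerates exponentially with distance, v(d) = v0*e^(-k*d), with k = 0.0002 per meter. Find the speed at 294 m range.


v = v0*exp(-k*d) = 914*exp(-0.0002*294) = 861.8 m/s

861.8 m/s


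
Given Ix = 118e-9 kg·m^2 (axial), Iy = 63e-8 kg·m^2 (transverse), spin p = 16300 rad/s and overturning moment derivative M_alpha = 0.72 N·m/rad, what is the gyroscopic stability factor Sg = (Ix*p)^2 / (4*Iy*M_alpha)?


Sg = Ix^2 * p^2 / (4 * Iy * M_alpha) = (118e-9)^2 * 16300^2 / (4 * 63e-8 * 0.72) = 2.039

2.039


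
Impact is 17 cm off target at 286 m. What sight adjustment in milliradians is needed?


1 mrad subtends 1 cm per 10 m of range, so adj = error_cm / (dist_m / 10) = 17 / (286/10) = 0.5944 mrad

0.5944 mrad


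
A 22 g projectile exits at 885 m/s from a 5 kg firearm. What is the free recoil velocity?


v_recoil = m_p * v_p / m_gun = 0.022 * 885 / 5 = 3.894 m/s

3.894 m/s


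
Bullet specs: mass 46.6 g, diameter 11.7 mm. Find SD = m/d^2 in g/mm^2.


SD = m/d^2 = 46.6/11.7^2 = 0.3404 g/mm^2

0.3404 g/mm^2


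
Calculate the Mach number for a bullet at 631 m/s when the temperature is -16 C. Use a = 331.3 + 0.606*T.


a = 331.3 + 0.606*(-16) = 321.604 m/s
M = v/a = 631/321.604 = 1.962

1.962


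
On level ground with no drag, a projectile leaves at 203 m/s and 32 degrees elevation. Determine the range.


R = v0^2 * sin(2*theta) / g = 203^2 * sin(2*32°) / 9.81 = 3776 m

3776 m


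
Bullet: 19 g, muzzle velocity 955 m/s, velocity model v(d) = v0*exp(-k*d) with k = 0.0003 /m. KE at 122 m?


v = v0*exp(-k*d) = 955*exp(-0.0003*122) = 920.679 m/s
E = 0.5*m*v^2 = 0.5*0.019*920.679^2 = 8053 J

8053 J


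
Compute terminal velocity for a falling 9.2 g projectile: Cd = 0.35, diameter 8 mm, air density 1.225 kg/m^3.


A = pi*(d/2)^2 = pi*(8/2000)^2 = 5.02655e-05 m^2
vt = sqrt(2mg/(Cd*rho*A)) = sqrt(2*0.0092*9.81/(0.35 * 1.225 * 5.02655e-05)) = 91.52 m/s

91.52 m/s


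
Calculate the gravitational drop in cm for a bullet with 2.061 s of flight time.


drop = 0.5*g*t^2 = 0.5*9.81*2.061^2 = 20.8351 m ≈ 2084 cm

2084 cm


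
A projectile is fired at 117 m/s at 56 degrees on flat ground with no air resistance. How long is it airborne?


T = 2*v0*sin(theta)/g = 2*117*sin(56°)/9.81 = 19.78 s

19.78 s


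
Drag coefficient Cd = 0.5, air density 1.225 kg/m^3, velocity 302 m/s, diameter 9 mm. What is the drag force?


A = pi*(d/2)^2 = pi*(9/2000)^2 = 6.36173e-05 m^2
Fd = 0.5*Cd*rho*A*v^2 = 0.5*0.5*1.225*6.36173e-05*302^2 = 1.777 N

1.777 N


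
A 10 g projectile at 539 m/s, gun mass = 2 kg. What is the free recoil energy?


v_r = m_p*v_p/m_gun = 0.01*539/2 = 2.695 m/s, E_r = 0.5*m_gun*v_r^2 = 0.5*2*2.695^2 = 7.263 J

7.263 J


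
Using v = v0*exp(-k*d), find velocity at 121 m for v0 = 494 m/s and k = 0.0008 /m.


v = v0*exp(-k*d) = 494*exp(-0.0008*121) = 448.4 m/s

448.4 m/s


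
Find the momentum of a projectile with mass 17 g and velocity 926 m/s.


p = m*v = 0.017*926 = 15.74 kg·m/s

15.74 kg·m/s


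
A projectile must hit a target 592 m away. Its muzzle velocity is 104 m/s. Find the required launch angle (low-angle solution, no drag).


sin(2*theta) = R*g/v0^2 = 592*9.81/104^2 = 0.536938, theta = arcsin(0.536938)/2 = 16.24°

16.24 degrees


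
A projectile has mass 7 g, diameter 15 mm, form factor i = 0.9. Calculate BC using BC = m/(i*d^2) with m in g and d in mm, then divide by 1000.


BC = m/(i*d^2*1000) = 7/(0.9 * 15^2 * 1000) = 3.457e-05

3.457e-05


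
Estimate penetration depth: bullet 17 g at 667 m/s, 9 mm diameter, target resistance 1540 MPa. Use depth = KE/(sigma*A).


A = pi*(d/2)^2 = pi*(9/2)^2 = 63.6173 mm^2
E = 0.5*m*v^2 = 0.5*0.017*667^2 = 3781.56 J
depth = E/(sigma*A) = 3781.56 J / (1540 MPa * 63.6173 mm^2) = 3781.56/(1540 * 63.6173) m = 0.0385989 m ≈ 38.6 mm

38.6 mm


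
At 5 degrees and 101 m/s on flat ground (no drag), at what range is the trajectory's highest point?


R = v0^2*sin(2*theta)/g = 101^2*sin(2*5°)/9.81 = 180.569 m
apex_dist = R/2 = 180.569/2 = 90.28 m

90.28 m


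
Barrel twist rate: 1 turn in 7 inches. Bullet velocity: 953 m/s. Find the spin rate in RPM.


twist_m = 7*0.0254 = 0.1778 m
spin = v/twist = 953/0.1778 = 5359.955 rev/s
RPM = spin*60 = 5359.955*60 ≈ 321597 RPM

321597 RPM


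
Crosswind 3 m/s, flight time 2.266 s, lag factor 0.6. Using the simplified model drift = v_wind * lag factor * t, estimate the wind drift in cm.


drift = v_wind * lag * t = 3 * 0.6 * 2.266 = 4.0788 m ≈ 407.9 cm

407.9 cm


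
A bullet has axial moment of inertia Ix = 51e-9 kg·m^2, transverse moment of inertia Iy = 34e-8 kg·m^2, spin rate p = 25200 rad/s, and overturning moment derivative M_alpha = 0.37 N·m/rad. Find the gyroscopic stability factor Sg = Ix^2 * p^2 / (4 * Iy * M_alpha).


Sg = Ix^2 * p^2 / (4 * Iy * M_alpha) = (51e-9)^2 * 25200^2 / (4 * 34e-8 * 0.37) = 3.282

3.282


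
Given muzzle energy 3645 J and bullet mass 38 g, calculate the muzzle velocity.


v = sqrt(2*E/m) = sqrt(2*3645/0.038) = 438 m/s

438 m/s


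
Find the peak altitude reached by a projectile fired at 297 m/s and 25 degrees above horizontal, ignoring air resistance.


H = (v0*sin(theta))^2 / (2g) = (297*sin(25°))^2 / (2*9.81) = 803 m

803 m


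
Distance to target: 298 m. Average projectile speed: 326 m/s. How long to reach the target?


t = d/v = 298/326 = 0.9141 s

0.9141 s


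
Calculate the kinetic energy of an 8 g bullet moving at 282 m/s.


E = 0.5*m*v^2 = 0.5*0.008*282^2 = 318.1 J

318.1 J


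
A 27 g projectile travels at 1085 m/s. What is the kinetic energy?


E = 0.5*m*v^2 = 0.5*0.027*1085^2 = 15893 J

15893 J


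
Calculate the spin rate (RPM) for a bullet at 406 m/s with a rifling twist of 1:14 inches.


twist_m = 14*0.0254 = 0.3556 m
spin = v/twist = 406/0.3556 = 1141.732 rev/s
RPM = spin*60 = 1141.732*60 ≈ 68504 RPM

68504 RPM


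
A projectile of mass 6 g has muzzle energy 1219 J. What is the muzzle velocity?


v = sqrt(2*E/m) = sqrt(2*1219/0.006) = 637.4 m/s

637.4 m/s


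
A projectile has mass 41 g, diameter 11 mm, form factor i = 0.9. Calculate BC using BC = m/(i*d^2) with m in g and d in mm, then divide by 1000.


BC = m/(i*d^2*1000) = 41/(0.9 * 11^2 * 1000) = 0.0003765

0.0003765


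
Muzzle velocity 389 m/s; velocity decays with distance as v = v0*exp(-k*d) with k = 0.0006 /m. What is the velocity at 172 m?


v = v0*exp(-k*d) = 389*exp(-0.0006*172) = 350.9 m/s

350.9 m/s


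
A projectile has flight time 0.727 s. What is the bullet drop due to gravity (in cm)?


drop = 0.5*g*t^2 = 0.5*9.81*0.727^2 = 2.59243 m ≈ 259.2 cm

259.2 cm


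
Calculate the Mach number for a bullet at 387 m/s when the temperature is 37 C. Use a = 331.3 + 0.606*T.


a = 331.3 + 0.606*(37) = 353.722 m/s
M = v/a = 387/353.722 = 1.094

1.094


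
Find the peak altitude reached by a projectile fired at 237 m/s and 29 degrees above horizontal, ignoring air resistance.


H = (v0*sin(theta))^2 / (2g) = (237*sin(29°))^2 / (2*9.81) = 672.9 m

672.9 m


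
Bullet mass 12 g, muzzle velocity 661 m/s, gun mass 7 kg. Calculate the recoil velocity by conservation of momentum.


v_recoil = m_p * v_p / m_gun = 0.012 * 661 / 7 = 1.133 m/s

1.133 m/s


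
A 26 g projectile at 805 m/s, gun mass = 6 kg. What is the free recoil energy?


v_r = m_p*v_p/m_gun = 0.026*805/6 = 3.48833 m/s, E_r = 0.5*m_gun*v_r^2 = 0.5*6*3.48833^2 = 36.51 J

36.51 J


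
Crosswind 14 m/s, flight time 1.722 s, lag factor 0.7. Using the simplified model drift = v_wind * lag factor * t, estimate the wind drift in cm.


drift = v_wind * lag * t = 14 * 0.7 * 1.722 = 16.8756 m ≈ 1688 cm

1688 cm


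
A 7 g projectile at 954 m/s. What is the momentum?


p = m*v = 0.007*954 = 6.678 kg·m/s

6.678 kg·m/s


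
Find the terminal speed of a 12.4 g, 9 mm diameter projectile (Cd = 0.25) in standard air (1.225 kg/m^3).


A = pi*(d/2)^2 = pi*(9/2000)^2 = 6.36173e-05 m^2
vt = sqrt(2mg/(Cd*rho*A)) = sqrt(2*0.0124*9.81/(0.25 * 1.225 * 6.36173e-05)) = 111.7 m/s

111.7 m/s


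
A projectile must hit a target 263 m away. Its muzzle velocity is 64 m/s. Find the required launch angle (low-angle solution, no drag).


sin(2*theta) = R*g/v0^2 = 263*9.81/64^2 = 0.62989, theta = arcsin(0.62989)/2 = 19.52°

19.52 degrees


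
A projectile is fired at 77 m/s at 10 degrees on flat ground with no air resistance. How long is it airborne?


T = 2*v0*sin(theta)/g = 2*77*sin(10°)/9.81 = 2.726 s

2.726 s


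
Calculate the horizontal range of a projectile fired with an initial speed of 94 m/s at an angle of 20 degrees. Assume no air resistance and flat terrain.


R = v0^2 * sin(2*theta) / g = 94^2 * sin(2*20°) / 9.81 = 579 m

579 m


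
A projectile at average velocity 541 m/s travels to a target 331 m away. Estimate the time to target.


t = d/v = 331/541 = 0.6118 s

0.6118 s


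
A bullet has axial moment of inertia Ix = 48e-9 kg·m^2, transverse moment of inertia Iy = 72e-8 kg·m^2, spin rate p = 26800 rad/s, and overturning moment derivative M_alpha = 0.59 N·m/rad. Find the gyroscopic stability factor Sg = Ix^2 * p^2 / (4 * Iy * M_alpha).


Sg = Ix^2 * p^2 / (4 * Iy * M_alpha) = (48e-9)^2 * 26800^2 / (4 * 72e-8 * 0.59) = 0.9739

0.9739


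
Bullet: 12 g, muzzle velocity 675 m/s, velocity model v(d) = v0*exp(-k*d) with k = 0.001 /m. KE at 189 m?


v = v0*exp(-k*d) = 675*exp(-0.001*189) = 558.756 m/s
E = 0.5*m*v^2 = 0.5*0.012*558.756^2 = 1873 J

1873 J


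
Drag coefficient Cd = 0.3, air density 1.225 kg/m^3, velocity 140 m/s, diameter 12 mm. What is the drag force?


A = pi*(d/2)^2 = pi*(12/2000)^2 = 1.13097e-04 m^2
Fd = 0.5*Cd*rho*A*v^2 = 0.5*0.3*1.225*1.13097e-04*140^2 = 0.4073 N

0.4073 N


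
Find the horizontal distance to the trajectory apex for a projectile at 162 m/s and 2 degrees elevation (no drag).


R = v0^2*sin(2*theta)/g = 162^2*sin(2*2°)/9.81 = 186.615 m
apex_dist = R/2 = 186.615/2 = 93.31 m

93.31 m


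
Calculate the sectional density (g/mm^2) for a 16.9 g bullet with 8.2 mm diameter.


SD = m/d^2 = 16.9/8.2^2 = 0.2513 g/mm^2

0.2513 g/mm^2


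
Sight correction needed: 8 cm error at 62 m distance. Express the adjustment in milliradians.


1 mrad subtends 1 cm per 10 m of range, so adj = error_cm / (dist_m / 10) = 8 / (62/10) = 1.29 mrad

1.29 mrad


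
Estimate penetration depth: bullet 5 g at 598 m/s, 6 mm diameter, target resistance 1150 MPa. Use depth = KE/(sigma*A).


A = pi*(d/2)^2 = pi*(6/2)^2 = 28.2743 mm^2
E = 0.5*m*v^2 = 0.5*0.005*598^2 = 894.01 J
depth = E/(sigma*A) = 894.01 J / (1150 MPa * 28.2743 mm^2) = 894.01/(1150 * 28.2743) m = 0.0274949 m ≈ 27.49 mm

27.49 mm


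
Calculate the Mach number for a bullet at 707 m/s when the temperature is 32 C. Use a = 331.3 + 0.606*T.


a = 331.3 + 0.606*(32) = 350.692 m/s
M = v/a = 707/350.692 = 2.016

2.016


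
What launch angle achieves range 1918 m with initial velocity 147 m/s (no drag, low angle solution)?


sin(2*theta) = R*g/v0^2 = 1918*9.81/147^2 = 0.870729, theta = arcsin(0.870729)/2 = 30.27°

30.27 degrees


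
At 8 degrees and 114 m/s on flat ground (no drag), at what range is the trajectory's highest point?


R = v0^2*sin(2*theta)/g = 114^2*sin(2*8°)/9.81 = 365.156 m
apex_dist = R/2 = 365.156/2 = 182.6 m

182.6 m


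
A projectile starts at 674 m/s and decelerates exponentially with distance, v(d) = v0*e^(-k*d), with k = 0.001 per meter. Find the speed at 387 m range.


v = v0*exp(-k*d) = 674*exp(-0.001*387) = 457.7 m/s

457.7 m/s


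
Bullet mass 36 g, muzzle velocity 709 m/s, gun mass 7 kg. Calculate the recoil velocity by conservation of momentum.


v_recoil = m_p * v_p / m_gun = 0.036 * 709 / 7 = 3.646 m/s

3.646 m/s


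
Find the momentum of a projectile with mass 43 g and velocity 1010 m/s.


p = m*v = 0.043*1010 = 43.43 kg·m/s

43.43 kg·m/s


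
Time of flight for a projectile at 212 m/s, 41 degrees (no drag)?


T = 2*v0*sin(theta)/g = 2*212*sin(41°)/9.81 = 28.36 s

28.36 s


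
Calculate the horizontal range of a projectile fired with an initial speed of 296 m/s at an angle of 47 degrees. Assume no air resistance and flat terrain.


R = v0^2 * sin(2*theta) / g = 296^2 * sin(2*47°) / 9.81 = 8910 m

8910 m


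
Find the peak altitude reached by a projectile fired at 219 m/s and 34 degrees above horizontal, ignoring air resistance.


H = (v0*sin(theta))^2 / (2g) = (219*sin(34°))^2 / (2*9.81) = 764.4 m

764.4 m


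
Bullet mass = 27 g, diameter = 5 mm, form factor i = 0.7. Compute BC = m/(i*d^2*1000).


BC = m/(i*d^2*1000) = 27/(0.7 * 5^2 * 1000) = 0.001543

0.001543


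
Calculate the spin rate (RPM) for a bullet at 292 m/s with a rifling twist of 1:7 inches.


twist_m = 7*0.0254 = 0.1778 m
spin = v/twist = 292/0.1778 = 1642.295 rev/s
RPM = spin*60 = 1642.295*60 ≈ 98538 RPM

98538 RPM


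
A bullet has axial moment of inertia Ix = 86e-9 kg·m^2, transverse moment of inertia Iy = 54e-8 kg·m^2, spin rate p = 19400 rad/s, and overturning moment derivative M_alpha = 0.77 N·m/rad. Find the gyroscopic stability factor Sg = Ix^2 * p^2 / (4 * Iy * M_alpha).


Sg = Ix^2 * p^2 / (4 * Iy * M_alpha) = (86e-9)^2 * 19400^2 / (4 * 54e-8 * 0.77) = 1.674

1.674


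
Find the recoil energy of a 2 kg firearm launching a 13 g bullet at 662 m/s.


v_r = m_p*v_p/m_gun = 0.013*662/2 = 4.303 m/s, E_r = 0.5*m_gun*v_r^2 = 0.5*2*4.303^2 = 18.52 J

18.52 J


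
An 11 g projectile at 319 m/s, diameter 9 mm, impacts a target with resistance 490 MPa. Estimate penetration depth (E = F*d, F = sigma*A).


A = pi*(d/2)^2 = pi*(9/2)^2 = 63.6173 mm^2
E = 0.5*m*v^2 = 0.5*0.011*319^2 = 559.685 J
depth = E/(sigma*A) = 559.685 J / (490 MPa * 63.6173 mm^2) = 559.685/(490 * 63.6173) m = 0.0179545 m ≈ 17.95 mm

17.95 mm


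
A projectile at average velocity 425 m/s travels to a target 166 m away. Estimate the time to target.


t = d/v = 166/425 = 0.3906 s

0.3906 s


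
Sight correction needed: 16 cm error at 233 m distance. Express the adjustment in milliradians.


1 mrad subtends 1 cm per 10 m of range, so adj = error_cm / (dist_m / 10) = 16 / (233/10) = 0.6867 mrad

0.6867 mrad


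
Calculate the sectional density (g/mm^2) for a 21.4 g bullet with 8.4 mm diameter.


SD = m/d^2 = 21.4/8.4^2 = 0.3033 g/mm^2

0.3033 g/mm^2


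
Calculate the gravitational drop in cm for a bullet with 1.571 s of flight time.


drop = 0.5*g*t^2 = 0.5*9.81*1.571^2 = 12.1057 m ≈ 1211 cm

1211 cm


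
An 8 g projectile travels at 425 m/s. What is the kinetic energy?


E = 0.5*m*v^2 = 0.5*0.008*425^2 = 722.5 J

722.5 J


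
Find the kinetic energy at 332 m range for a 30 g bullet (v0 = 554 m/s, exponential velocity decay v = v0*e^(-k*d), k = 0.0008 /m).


v = v0*exp(-k*d) = 554*exp(-0.0008*332) = 424.777 m/s
E = 0.5*m*v^2 = 0.5*0.03*424.777^2 = 2707 J

2707 J


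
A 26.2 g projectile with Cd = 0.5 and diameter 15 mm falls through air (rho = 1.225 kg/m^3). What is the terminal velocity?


A = pi*(d/2)^2 = pi*(15/2000)^2 = 1.76715e-04 m^2
vt = sqrt(2mg/(Cd*rho*A)) = sqrt(2*0.0262*9.81/(0.5 * 1.225 * 1.76715e-04)) = 68.91 m/s

68.91 m/s


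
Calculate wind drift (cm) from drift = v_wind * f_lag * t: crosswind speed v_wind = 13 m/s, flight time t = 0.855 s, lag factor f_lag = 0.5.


drift = v_wind * lag * t = 13 * 0.5 * 0.855 = 5.5575 m ≈ 555.8 cm

555.8 cm


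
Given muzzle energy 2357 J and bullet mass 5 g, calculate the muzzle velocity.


v = sqrt(2*E/m) = sqrt(2*2357/0.005) = 971 m/s

971 m/s


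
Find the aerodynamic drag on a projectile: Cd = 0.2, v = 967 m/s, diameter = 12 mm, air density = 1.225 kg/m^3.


A = pi*(d/2)^2 = pi*(12/2000)^2 = 1.13097e-04 m^2
Fd = 0.5*Cd*rho*A*v^2 = 0.5*0.2*1.225*1.13097e-04*967^2 = 12.96 N

12.96 N


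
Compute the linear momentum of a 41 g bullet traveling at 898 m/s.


p = m*v = 0.041*898 = 36.82 kg·m/s

36.82 kg·m/s


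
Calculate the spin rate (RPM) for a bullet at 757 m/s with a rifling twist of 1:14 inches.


twist_m = 14*0.0254 = 0.3556 m
spin = v/twist = 757/0.3556 = 2128.796 rev/s
RPM = spin*60 = 2128.796*60 ≈ 127728 RPM

127728 RPM


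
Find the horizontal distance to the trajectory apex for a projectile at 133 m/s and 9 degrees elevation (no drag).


R = v0^2*sin(2*theta)/g = 133^2*sin(2*9°)/9.81 = 557.207 m
apex_dist = R/2 = 557.207/2 = 278.6 m

278.6 m


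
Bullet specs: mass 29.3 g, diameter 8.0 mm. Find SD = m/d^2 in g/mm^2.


SD = m/d^2 = 29.3/8.0^2 = 0.4578 g/mm^2

0.4578 g/mm^2


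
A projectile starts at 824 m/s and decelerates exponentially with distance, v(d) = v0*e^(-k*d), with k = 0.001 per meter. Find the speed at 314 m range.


v = v0*exp(-k*d) = 824*exp(-0.001*314) = 601.9 m/s

601.9 m/s


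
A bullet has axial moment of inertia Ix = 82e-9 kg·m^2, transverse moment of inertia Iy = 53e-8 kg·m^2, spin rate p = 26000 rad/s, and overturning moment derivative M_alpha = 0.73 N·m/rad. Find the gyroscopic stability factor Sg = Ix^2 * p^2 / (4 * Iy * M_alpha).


Sg = Ix^2 * p^2 / (4 * Iy * M_alpha) = (82e-9)^2 * 26000^2 / (4 * 53e-8 * 0.73) = 2.937

2.937


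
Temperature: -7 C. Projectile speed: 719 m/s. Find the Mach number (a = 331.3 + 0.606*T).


a = 331.3 + 0.606*(-7) = 327.058 m/s
M = v/a = 719/327.058 = 2.198

2.198


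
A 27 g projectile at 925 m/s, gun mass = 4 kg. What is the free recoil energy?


v_r = m_p*v_p/m_gun = 0.027*925/4 = 6.24375 m/s, E_r = 0.5*m_gun*v_r^2 = 0.5*4*6.24375^2 = 77.97 J

77.97 J


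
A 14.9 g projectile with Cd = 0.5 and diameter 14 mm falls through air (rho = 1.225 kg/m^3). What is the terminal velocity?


A = pi*(d/2)^2 = pi*(14/2000)^2 = 1.53938e-04 m^2
vt = sqrt(2mg/(Cd*rho*A)) = sqrt(2*0.0149*9.81/(0.5 * 1.225 * 1.53938e-04)) = 55.68 m/s

55.68 m/s


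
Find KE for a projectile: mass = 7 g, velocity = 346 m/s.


E = 0.5*m*v^2 = 0.5*0.007*346^2 = 419 J

419 J


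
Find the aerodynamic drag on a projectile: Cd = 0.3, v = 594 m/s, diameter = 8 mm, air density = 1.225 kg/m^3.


A = pi*(d/2)^2 = pi*(8/2000)^2 = 5.02655e-05 m^2
Fd = 0.5*Cd*rho*A*v^2 = 0.5*0.3*1.225*5.02655e-05*594^2 = 3.259 N

3.259 N


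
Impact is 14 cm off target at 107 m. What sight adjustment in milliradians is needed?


1 mrad subtends 1 cm per 10 m of range, so adj = error_cm / (dist_m / 10) = 14 / (107/10) = 1.308 mrad

1.308 mrad


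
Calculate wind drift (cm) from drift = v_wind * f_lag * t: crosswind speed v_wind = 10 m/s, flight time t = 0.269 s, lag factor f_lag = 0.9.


drift = v_wind * lag * t = 10 * 0.9 * 0.269 = 2.421 m ≈ 242.1 cm

242.1 cm


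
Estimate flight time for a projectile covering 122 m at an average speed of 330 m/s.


t = d/v = 122/330 = 0.3697 s

0.3697 s


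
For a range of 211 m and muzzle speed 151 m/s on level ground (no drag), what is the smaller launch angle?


sin(2*theta) = R*g/v0^2 = 211*9.81/151^2 = 0.0907815, theta = arcsin(0.0907815)/2 = 2.604°

2.604 degrees


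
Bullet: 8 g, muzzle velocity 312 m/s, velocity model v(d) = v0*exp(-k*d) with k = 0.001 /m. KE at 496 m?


v = v0*exp(-k*d) = 312*exp(-0.001*496) = 189.996 m/s
E = 0.5*m*v^2 = 0.5*0.008*189.996^2 = 144.4 J

144.4 J


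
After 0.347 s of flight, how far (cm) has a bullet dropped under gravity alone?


drop = 0.5*g*t^2 = 0.5*9.81*0.347^2 = 0.590606 m ≈ 59.06 cm

59.06 cm


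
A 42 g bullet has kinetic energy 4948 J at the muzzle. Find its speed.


v = sqrt(2*E/m) = sqrt(2*4948/0.042) = 485.4 m/s

485.4 m/s


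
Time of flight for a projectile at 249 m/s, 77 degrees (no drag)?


T = 2*v0*sin(theta)/g = 2*249*sin(77°)/9.81 = 49.46 s

49.46 s


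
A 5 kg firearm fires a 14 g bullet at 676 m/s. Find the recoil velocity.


v_recoil = m_p * v_p / m_gun = 0.014 * 676 / 5 = 1.893 m/s

1.893 m/s


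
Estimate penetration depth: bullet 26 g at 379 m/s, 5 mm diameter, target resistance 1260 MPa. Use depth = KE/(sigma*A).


A = pi*(d/2)^2 = pi*(5/2)^2 = 19.635 mm^2
E = 0.5*m*v^2 = 0.5*0.026*379^2 = 1867.33 J
depth = E/(sigma*A) = 1867.33 J / (1260 MPa * 19.635 mm^2) = 1867.33/(1260 * 19.635) m = 0.0754782 m ≈ 75.48 mm

75.48 mm


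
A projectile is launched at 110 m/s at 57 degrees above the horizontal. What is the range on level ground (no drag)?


R = v0^2 * sin(2*theta) / g = 110^2 * sin(2*57°) / 9.81 = 1127 m

1127 m


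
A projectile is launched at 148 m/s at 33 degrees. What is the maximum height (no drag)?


H = (v0*sin(theta))^2 / (2g) = (148*sin(33°))^2 / (2*9.81) = 331.2 m

331.2 m


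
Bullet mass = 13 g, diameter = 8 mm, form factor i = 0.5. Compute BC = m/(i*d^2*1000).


BC = m/(i*d^2*1000) = 13/(0.5 * 8^2 * 1000) = 0.0004062

0.0004062


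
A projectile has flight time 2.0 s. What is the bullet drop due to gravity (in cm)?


drop = 0.5*g*t^2 = 0.5*9.81*2.0^2 = 19.62 m ≈ 1962 cm

1962 cm


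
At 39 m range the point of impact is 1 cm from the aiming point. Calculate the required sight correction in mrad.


1 mrad subtends 1 cm per 10 m of range, so adj = error_cm / (dist_m / 10) = 1 / (39/10) = 0.2564 mrad

0.2564 mrad


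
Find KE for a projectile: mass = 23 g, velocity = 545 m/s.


E = 0.5*m*v^2 = 0.5*0.023*545^2 = 3416 J

3416 J


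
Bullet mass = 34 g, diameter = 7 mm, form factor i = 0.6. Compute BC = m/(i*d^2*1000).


BC = m/(i*d^2*1000) = 34/(0.6 * 7^2 * 1000) = 0.001156

0.001156


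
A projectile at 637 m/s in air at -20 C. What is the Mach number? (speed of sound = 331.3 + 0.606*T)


a = 331.3 + 0.606*(-20) = 319.18 m/s
M = v/a = 637/319.18 = 1.996

1.996


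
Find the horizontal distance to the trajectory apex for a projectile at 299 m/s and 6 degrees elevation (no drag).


R = v0^2*sin(2*theta)/g = 299^2*sin(2*6°)/9.81 = 1894.75 m
apex_dist = R/2 = 1894.75/2 = 947.4 m

947.4 m


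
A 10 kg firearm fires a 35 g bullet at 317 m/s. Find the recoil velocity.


v_recoil = m_p * v_p / m_gun = 0.035 * 317 / 10 = 1.11 m/s

1.11 m/s


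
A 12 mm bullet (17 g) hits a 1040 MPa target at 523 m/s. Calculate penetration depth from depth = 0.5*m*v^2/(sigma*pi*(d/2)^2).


A = pi*(d/2)^2 = pi*(12/2)^2 = 113.097 mm^2
E = 0.5*m*v^2 = 0.5*0.017*523^2 = 2325 J
depth = E/(sigma*A) = 2325 J / (1040 MPa * 113.097 mm^2) = 2325/(1040 * 113.097) m = 0.0197668 m ≈ 19.77 mm

19.77 mm


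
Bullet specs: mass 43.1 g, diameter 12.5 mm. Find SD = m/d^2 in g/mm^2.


SD = m/d^2 = 43.1/12.5^2 = 0.2758 g/mm^2

0.2758 g/mm^2


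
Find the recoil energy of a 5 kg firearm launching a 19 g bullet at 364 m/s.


v_r = m_p*v_p/m_gun = 0.019*364/5 = 1.3832 m/s, E_r = 0.5*m_gun*v_r^2 = 0.5*5*1.3832^2 = 4.783 J

4.783 J


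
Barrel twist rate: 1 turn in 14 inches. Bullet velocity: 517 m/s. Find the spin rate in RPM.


twist_m = 14*0.0254 = 0.3556 m
spin = v/twist = 517/0.3556 = 1453.881 rev/s
RPM = spin*60 = 1453.881*60 ≈ 87233 RPM

87233 RPM


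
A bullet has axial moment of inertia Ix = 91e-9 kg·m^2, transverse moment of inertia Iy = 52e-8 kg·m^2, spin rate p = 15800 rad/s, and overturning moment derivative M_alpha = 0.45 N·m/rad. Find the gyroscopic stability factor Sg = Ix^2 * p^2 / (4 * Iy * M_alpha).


Sg = Ix^2 * p^2 / (4 * Iy * M_alpha) = (91e-9)^2 * 15800^2 / (4 * 52e-8 * 0.45) = 2.209

2.209


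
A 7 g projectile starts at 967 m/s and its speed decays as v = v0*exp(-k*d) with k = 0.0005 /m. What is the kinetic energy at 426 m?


v = v0*exp(-k*d) = 967*exp(-0.0005*426) = 781.487 m/s
E = 0.5*m*v^2 = 0.5*0.007*781.487^2 = 2138 J

2138 J


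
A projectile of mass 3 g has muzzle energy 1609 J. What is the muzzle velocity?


v = sqrt(2*E/m) = sqrt(2*1609/0.003) = 1036 m/s

1036 m/s


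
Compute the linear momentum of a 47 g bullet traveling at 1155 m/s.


p = m*v = 0.047*1155 = 54.28 kg·m/s

54.28 kg·m/s


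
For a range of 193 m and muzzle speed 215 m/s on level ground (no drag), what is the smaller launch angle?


sin(2*theta) = R*g/v0^2 = 193*9.81/215^2 = 0.040959, theta = arcsin(0.040959)/2 = 1.174°

1.174 degrees


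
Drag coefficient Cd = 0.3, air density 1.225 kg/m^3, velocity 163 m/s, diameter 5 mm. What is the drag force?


A = pi*(d/2)^2 = pi*(5/2000)^2 = 1.96350e-05 m^2
Fd = 0.5*Cd*rho*A*v^2 = 0.5*0.3*1.225*1.96350e-05*163^2 = 0.09586 N

0.09586 N


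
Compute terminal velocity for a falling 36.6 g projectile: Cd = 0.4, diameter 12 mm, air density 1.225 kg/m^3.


A = pi*(d/2)^2 = pi*(12/2000)^2 = 1.13097e-04 m^2
vt = sqrt(2mg/(Cd*rho*A)) = sqrt(2*0.0366*9.81/(0.4 * 1.225 * 1.13097e-04)) = 113.8 m/s

113.8 m/s


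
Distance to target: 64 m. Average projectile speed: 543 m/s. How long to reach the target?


t = d/v = 64/543 = 0.1179 s

0.1179 s


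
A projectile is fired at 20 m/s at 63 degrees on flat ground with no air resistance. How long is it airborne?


T = 2*v0*sin(theta)/g = 2*20*sin(63°)/9.81 = 3.633 s

3.633 s


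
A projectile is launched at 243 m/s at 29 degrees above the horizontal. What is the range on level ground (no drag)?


R = v0^2 * sin(2*theta) / g = 243^2 * sin(2*29°) / 9.81 = 5105 m

5105 m


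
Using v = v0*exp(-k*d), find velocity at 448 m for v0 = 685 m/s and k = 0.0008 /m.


v = v0*exp(-k*d) = 685*exp(-0.0008*448) = 478.7 m/s

478.7 m/s


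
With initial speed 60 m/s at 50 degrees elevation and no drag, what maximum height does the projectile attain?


H = (v0*sin(theta))^2 / (2g) = (60*sin(50°))^2 / (2*9.81) = 107.7 m

107.7 m


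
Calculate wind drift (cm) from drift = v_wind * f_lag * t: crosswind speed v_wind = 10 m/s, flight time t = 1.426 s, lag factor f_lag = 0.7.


drift = v_wind * lag * t = 10 * 0.7 * 1.426 = 9.982 m ≈ 998.2 cm

998.2 cm


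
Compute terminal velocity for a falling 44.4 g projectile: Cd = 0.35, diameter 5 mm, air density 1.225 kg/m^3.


A = pi*(d/2)^2 = pi*(5/2000)^2 = 1.96350e-05 m^2
vt = sqrt(2mg/(Cd*rho*A)) = sqrt(2*0.0444*9.81/(0.35 * 1.225 * 1.96350e-05)) = 321.7 m/s

321.7 m/s


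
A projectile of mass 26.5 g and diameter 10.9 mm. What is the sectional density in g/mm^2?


SD = m/d^2 = 26.5/10.9^2 = 0.223 g/mm^2

0.223 g/mm^2


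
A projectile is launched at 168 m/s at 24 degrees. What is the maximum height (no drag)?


H = (v0*sin(theta))^2 / (2g) = (168*sin(24°))^2 / (2*9.81) = 238 m

238 m


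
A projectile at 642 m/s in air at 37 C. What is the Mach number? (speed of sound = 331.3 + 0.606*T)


a = 331.3 + 0.606*(37) = 353.722 m/s
M = v/a = 642/353.722 = 1.815

1.815


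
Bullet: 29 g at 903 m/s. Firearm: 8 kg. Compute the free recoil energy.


v_r = m_p*v_p/m_gun = 0.029*903/8 = 3.27338 m/s, E_r = 0.5*m_gun*v_r^2 = 0.5*8*3.27338^2 = 42.86 J

42.86 J


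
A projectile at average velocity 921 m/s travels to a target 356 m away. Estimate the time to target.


t = d/v = 356/921 = 0.3865 s

0.3865 s


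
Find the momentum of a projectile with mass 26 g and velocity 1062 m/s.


p = m*v = 0.026*1062 = 27.61 kg·m/s

27.61 kg·m/s


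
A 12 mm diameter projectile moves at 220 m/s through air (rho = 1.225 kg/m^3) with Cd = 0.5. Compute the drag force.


A = pi*(d/2)^2 = pi*(12/2000)^2 = 1.13097e-04 m^2
Fd = 0.5*Cd*rho*A*v^2 = 0.5*0.5*1.225*1.13097e-04*220^2 = 1.676 N

1.676 N


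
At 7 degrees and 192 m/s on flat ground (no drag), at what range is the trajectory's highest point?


R = v0^2*sin(2*theta)/g = 192^2*sin(2*7°)/9.81 = 909.094 m
apex_dist = R/2 = 909.094/2 = 454.5 m

454.5 m


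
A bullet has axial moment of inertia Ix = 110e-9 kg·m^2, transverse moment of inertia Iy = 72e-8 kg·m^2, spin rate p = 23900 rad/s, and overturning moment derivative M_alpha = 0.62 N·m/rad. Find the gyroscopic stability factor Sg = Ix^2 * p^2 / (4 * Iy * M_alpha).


Sg = Ix^2 * p^2 / (4 * Iy * M_alpha) = (110e-9)^2 * 23900^2 / (4 * 72e-8 * 0.62) = 3.871

3.871


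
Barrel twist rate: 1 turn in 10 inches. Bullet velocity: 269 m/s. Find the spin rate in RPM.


twist_m = 10*0.0254 = 0.254 m
spin = v/twist = 269/0.254 = 1059.055 rev/s
RPM = spin*60 = 1059.055*60 ≈ 63543 RPM

63543 RPM


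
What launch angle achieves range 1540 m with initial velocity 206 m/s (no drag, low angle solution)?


sin(2*theta) = R*g/v0^2 = 1540*9.81/206^2 = 0.356004, theta = arcsin(0.356004)/2 = 10.43°

10.43 degrees


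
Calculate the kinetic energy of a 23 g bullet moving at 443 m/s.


E = 0.5*m*v^2 = 0.5*0.023*443^2 = 2257 J

2257 J


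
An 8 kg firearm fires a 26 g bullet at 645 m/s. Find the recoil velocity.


v_recoil = m_p * v_p / m_gun = 0.026 * 645 / 8 = 2.096 m/s

2.096 m/s


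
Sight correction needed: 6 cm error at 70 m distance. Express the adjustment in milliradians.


1 mrad subtends 1 cm per 10 m of range, so adj = error_cm / (dist_m / 10) = 6 / (70/10) = 0.8571 mrad

0.8571 mrad


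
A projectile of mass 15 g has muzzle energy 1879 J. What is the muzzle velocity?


v = sqrt(2*E/m) = sqrt(2*1879/0.015) = 500.5 m/s

500.5 m/s


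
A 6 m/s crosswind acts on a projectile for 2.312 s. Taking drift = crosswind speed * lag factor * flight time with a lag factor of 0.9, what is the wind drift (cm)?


drift = v_wind * lag * t = 6 * 0.9 * 2.312 = 12.4848 m ≈ 1248 cm

1248 cm


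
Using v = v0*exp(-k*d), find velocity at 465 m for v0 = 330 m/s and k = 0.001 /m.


v = v0*exp(-k*d) = 330*exp(-0.001*465) = 207.3 m/s

207.3 m/s


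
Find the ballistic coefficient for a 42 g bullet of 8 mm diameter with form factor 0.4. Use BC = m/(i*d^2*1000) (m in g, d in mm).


BC = m/(i*d^2*1000) = 42/(0.4 * 8^2 * 1000) = 0.001641

0.001641


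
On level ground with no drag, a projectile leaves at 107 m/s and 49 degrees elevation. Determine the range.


R = v0^2 * sin(2*theta) / g = 107^2 * sin(2*49°) / 9.81 = 1156 m

1156 m


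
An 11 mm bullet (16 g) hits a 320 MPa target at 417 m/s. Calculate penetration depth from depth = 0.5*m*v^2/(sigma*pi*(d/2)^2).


A = pi*(d/2)^2 = pi*(11/2)^2 = 95.0332 mm^2
E = 0.5*m*v^2 = 0.5*0.016*417^2 = 1391.11 J
depth = E/(sigma*A) = 1391.11 J / (320 MPa * 95.0332 mm^2) = 1391.11/(320 * 95.0332) m = 0.0457443 m ≈ 45.74 mm

45.74 mm


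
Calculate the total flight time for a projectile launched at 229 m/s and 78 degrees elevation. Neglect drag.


T = 2*v0*sin(theta)/g = 2*229*sin(78°)/9.81 = 45.67 s

45.67 s
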